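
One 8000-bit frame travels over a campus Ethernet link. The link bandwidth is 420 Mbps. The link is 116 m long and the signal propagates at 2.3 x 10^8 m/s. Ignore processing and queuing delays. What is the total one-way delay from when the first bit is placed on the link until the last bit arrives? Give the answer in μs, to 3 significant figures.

Transmission delay = L/R = 8000 / 420000000 = 19.0476 μs.
Propagation delay = d/s = 116 m / 2.3e+08 m/s = 0.504348 μs.
Total = 19.6 μs.

19.6 μs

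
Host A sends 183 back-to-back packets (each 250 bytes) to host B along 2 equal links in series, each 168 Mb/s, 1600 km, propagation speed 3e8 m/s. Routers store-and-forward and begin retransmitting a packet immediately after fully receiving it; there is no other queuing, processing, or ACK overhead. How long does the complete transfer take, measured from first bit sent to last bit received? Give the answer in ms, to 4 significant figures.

Per-hop transmission t_tx = L/R = 2000/168000000 = 0.0119048 ms.
Per-hop propagation t_prop = 1600000/300000000 = 5.33333 ms.
Pipeline fill: first packet needs 2·t_tx to clear all hops; remaining 182 packets each add one t_tx.
Total = (2+183-1)·t_tx + 2·t_prop = 184·0.0119048 + 2·5.33333 = 12.86 ms.

12.86 ms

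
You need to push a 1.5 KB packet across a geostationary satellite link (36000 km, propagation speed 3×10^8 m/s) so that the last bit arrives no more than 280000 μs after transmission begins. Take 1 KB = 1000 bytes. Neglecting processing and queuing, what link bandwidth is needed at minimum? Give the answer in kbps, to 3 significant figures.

75.0 kbps

L = 12000 bits.
Propagation delay = 36000000 / 300000000 = 120000 μs.
Transmission budget = 280000 − 120000 = 160000 μs.
R ≥ L / t_tx = 12000 bits / 0.16 s = 75.0 kbps.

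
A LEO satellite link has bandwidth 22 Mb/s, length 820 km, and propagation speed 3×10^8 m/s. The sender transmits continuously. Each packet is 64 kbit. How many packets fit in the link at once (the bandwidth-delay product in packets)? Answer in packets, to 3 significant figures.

Propagation delay = 820000 / 300000000 = 0.00273333 s.
BDP = R × t_prop = 22000000 × 0.00273333 = 60133.3 bits.
In packets of 64000 bits: 0.940 packets.

0.940 packets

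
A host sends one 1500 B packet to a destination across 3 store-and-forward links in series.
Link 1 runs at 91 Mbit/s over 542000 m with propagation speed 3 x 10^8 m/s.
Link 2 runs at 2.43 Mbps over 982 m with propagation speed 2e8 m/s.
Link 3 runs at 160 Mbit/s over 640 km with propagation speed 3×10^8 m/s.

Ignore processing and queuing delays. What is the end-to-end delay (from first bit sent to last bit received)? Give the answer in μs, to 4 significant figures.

L = 1500 × 8 = 12000 bits.
Transmission delays (L/R per hop): 131.868, 4938.27, 75 μs; sum = 5145.14 μs.
Propagation delays (d/s per hop): 1806.67, 4.91, 2133.33 μs; sum = 3944.91 μs.
End-to-end = 9090 μs.

9090 μs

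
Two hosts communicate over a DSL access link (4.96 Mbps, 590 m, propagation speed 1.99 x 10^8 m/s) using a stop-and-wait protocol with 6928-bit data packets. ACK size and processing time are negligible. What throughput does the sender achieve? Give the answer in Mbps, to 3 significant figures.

4.94 Mbps

t_tx = L/R = 6928/4960000 = 0.00139677 s.
t_prop = 590/199000000 = 2.96482e-06 s; RTT = 5.92965e-06 s.
Cycle = t_tx + RTT = 0.0014027 s.
Throughput = L / cycle = 6928 / 0.0014027 = 4.94 Mbps.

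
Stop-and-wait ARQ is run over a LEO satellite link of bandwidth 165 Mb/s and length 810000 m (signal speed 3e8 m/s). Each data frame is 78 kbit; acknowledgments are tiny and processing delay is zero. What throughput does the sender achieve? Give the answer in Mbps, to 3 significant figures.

t_tx = L/R = 78000/165000000 = 0.000472727 s.
t_prop = 810000/300000000 = 0.0027 s; RTT = 0.0054 s.
Cycle = t_tx + RTT = 0.00587273 s.
Throughput = L / cycle = 78000 / 0.00587273 = 13.3 Mbps.

13.3 Mbps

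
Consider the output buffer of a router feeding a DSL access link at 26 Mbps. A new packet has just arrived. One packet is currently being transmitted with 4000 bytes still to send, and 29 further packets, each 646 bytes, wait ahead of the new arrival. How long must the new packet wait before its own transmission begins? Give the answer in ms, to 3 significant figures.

Each queued packet: L/R = 5168/26000000 = 0.198769 ms.
29 queued → 5.76431 ms.
Plus remaining 32000 bits of current packet: 1.23077 ms.
Queuing delay = 7.00 ms.

7.00 ms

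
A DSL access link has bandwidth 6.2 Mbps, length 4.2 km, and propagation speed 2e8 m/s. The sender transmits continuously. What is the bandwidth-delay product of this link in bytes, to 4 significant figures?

Propagation delay = 4200 / 200000000 = 2.1e-05 s.
BDP = R × t_prop = 6200000 × 2.1e-05 = 130.2 bits.
In bytes: 130.2/8 = 16.28 bytes.

16.28 bytes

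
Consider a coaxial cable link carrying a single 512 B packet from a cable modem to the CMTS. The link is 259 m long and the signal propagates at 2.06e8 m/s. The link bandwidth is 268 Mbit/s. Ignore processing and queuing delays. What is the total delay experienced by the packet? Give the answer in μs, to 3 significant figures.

L = 512 × 8 = 4096 bits.
Transmission delay = L/R = 4096 / 268000000 = 15.2836 μs.
Propagation delay = d/s = 259 m / 206000000 m/s = 1.25728 μs.
Total = 16.5 μs.

16.5 μs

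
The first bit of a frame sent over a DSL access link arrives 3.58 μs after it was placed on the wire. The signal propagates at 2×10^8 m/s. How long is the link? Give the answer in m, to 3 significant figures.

716 m

d = s × t_prop = 200000000 × 3.58e-06 = 716 m.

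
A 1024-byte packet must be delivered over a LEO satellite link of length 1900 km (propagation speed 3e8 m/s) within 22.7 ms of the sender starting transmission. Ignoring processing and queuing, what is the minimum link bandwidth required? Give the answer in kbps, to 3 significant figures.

501 kbps

L = 8192 bits.
Propagation delay = 1900000 / 300000000 = 6.33333 ms.
Transmission budget = 22.7 − 6.33333 = 16.3667 ms.
R ≥ L / t_tx = 8192 bits / 0.0163667 s = 501 kbps.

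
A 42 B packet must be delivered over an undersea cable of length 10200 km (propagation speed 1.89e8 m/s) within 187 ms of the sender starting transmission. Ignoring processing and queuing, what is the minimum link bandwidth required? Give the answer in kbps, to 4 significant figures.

2.526 kbps

L = 336 bits.
Propagation delay = 10200000 / 189000000 = 53.9683 ms.
Transmission budget = 187 − 53.9683 = 133.032 ms.
R ≥ L / t_tx = 336 bits / 0.133032 s = 2.526 kbps.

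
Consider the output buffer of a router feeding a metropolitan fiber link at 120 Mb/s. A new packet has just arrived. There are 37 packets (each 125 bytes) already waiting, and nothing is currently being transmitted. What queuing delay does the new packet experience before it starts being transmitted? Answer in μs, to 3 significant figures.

Each queued packet: L/R = 1000/120000000 = 8.33333 μs.
37 queued → 308.333 μs.
Queuing delay = 308 μs.

308 μs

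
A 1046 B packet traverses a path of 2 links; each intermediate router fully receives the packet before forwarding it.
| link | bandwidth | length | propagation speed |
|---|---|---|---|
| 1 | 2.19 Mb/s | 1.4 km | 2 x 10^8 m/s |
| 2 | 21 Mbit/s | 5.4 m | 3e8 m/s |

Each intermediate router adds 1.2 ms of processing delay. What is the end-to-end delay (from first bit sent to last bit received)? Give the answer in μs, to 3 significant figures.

L = 1046 × 8 = 8368 bits.
Transmission delays (L/R per hop): 3821, 398.476 μs; sum = 4219.48 μs.
Propagation delays (d/s per hop): 7, 0.018 μs; sum = 7.018 μs.
Processing at 1 router(s): 1 × 1.2 ms = 1200 μs.
End-to-end = 5430 μs.

5430 μs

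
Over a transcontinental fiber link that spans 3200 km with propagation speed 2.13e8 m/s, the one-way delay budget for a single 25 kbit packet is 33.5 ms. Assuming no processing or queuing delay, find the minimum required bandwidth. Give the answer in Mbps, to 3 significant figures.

1.35 Mbps

Propagation delay = 3200000 / 213000000 = 15.0235 ms.
Transmission budget = 33.5 − 15.0235 = 18.4765 ms.
R ≥ L / t_tx = 25000 bits / 0.0184765 s = 1.35 Mbps.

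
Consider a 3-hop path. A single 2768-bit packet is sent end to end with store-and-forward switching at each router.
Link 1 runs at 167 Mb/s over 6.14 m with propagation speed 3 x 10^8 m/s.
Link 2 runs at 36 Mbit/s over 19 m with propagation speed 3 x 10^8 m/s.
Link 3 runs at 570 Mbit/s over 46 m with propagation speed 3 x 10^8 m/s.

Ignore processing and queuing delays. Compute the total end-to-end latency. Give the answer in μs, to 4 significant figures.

98.56 μs

Transmission delays (L/R per hop): 16.5749, 76.8889, 4.85614 μs; sum = 98.3199 μs.
Propagation delays (d/s per hop): 0.0204667, 0.0633333, 0.153333 μs; sum = 0.237133 μs.
End-to-end = 98.56 μs.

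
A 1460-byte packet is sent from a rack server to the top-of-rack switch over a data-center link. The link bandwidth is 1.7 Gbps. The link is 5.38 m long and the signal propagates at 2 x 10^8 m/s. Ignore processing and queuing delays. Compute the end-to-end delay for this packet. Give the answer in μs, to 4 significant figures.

L = 1460 × 8 = 11680 bits.
Transmission delay = L/R = 11680 / 1700000000 = 6.87059 μs.
Propagation delay = d/s = 5.38 m / 200000000 m/s = 0.0269 μs.
Total = 6.897 μs.

6.897 μs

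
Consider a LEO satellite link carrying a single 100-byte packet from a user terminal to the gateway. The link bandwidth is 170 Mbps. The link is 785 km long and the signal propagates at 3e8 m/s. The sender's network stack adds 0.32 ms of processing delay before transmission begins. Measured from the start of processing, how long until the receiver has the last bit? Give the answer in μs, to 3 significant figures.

L = 100 × 8 = 800 bits.
Transmission delay = L/R = 800 / 170000000 = 4.70588 μs.
Propagation delay = d/s = 785000 m / 300000000 m/s = 2616.67 μs.
Plus processing delay 0.32 ms = 320 μs.
Total = 2940 μs.

2940 μs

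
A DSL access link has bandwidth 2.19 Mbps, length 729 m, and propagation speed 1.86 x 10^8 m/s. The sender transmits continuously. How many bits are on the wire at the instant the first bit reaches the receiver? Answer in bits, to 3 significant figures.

Propagation delay = 729 / 186000000 = 3.91935e-06 s.
BDP = R × t_prop = 2190000 × 3.91935e-06 = 8.58339 bits.

8.58 bits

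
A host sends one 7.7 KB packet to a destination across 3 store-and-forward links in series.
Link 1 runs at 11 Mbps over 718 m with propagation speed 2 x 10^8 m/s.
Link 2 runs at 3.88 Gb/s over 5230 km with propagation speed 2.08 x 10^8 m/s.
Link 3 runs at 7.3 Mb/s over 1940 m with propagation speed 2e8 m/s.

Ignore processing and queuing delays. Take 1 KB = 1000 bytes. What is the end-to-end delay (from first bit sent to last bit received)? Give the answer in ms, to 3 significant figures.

L = 61600 bits.
Transmission delays (L/R per hop): 5.6, 0.0158763, 8.43836 ms; sum = 14.0542 ms.
Propagation delays (d/s per hop): 0.00359, 25.1442, 0.0097 ms; sum = 25.1575 ms.
End-to-end = 39.2 ms.

39.2 ms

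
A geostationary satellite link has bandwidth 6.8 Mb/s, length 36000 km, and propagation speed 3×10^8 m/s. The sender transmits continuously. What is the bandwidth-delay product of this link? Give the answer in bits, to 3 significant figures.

Propagation delay = 36000000 / 300000000 = 0.12 s.
BDP = R × t_prop = 6800000 × 0.12 = 816000 bits.

816000 bits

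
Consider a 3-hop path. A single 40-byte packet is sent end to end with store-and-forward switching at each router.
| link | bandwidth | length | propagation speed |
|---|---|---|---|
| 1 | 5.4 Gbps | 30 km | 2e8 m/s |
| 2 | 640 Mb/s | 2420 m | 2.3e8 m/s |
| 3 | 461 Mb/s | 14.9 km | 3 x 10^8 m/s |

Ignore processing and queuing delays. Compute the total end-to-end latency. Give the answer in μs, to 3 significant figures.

L = 40 × 8 = 320 bits.
Transmission delays (L/R per hop): 0.0592593, 0.5, 0.694143 μs; sum = 1.2534 μs.
Propagation delays (d/s per hop): 150, 10.5217, 49.6667 μs; sum = 210.188 μs.
End-to-end = 211 μs.

211 μs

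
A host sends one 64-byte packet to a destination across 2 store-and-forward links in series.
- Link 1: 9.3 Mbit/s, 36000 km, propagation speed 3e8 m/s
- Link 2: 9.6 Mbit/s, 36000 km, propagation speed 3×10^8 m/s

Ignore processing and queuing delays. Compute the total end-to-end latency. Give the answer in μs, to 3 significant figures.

L = 64 × 8 = 512 bits.
Transmission delays (L/R per hop): 55.0538, 53.3333 μs; sum = 108.387 μs.
Propagation delays (d/s per hop): 120000, 120000 μs; sum = 240000 μs.
End-to-end = 240000 μs.

240000 μs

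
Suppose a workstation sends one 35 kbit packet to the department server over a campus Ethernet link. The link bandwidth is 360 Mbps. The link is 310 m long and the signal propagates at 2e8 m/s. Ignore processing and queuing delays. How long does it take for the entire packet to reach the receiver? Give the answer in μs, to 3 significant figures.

L = 35000 bits.
Transmission delay = L/R = 35000 / 360000000 = 97.2222 μs.
Propagation delay = d/s = 310 m / 200000000 m/s = 1.55 μs.
Total = 98.8 μs.

98.8 μs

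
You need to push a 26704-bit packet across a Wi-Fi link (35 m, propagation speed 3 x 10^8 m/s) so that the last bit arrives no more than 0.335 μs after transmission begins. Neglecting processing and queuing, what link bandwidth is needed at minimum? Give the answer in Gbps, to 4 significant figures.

Propagation delay = 35 / 300000000 = 0.116667 μs.
Transmission budget = 0.335 − 0.116667 = 0.218333 μs.
R ≥ L / t_tx = 26704 bits / 2.18333e-07 s = 122.3 Gbps.

122.3 Gbps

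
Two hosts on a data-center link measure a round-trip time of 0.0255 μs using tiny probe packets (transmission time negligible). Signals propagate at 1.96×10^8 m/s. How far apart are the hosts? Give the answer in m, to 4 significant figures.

2.499 m

One-way propagation = RTT/2 = 0.01275 μs.
d = s × t = 196000000 × 1.275e-08 = 2.499 m.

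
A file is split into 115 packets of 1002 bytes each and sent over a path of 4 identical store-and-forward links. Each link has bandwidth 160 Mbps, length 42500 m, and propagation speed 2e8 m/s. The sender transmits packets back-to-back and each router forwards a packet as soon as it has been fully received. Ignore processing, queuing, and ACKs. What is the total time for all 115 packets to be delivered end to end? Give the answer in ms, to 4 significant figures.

Per-hop transmission t_tx = L/R = 8016/160000000 = 0.0501 ms.
Per-hop propagation t_prop = 42500/200000000 = 0.2125 ms.
Pipeline fill: first packet needs 4·t_tx to clear all hops; remaining 114 packets each add one t_tx.
Total = (4+115-1)·t_tx + 4·t_prop = 118·0.0501 + 4·0.2125 = 6.762 ms.

6.762 ms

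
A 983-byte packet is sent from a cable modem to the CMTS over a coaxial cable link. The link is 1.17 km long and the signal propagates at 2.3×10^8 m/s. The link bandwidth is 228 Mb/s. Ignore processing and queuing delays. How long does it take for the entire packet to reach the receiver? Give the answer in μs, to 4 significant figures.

L = 983 × 8 = 7864 bits.
Transmission delay = L/R = 7864 / 228000000 = 34.4912 μs.
Propagation delay = d/s = 1170 m / 2.3e+08 m/s = 5.08696 μs.
Total = 39.58 μs.

39.58 μs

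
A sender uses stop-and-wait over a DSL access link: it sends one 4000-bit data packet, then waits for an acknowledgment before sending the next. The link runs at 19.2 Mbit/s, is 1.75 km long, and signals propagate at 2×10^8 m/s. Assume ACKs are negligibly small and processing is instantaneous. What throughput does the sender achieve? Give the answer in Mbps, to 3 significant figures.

17.7 Mbps

t_tx = L/R = 4000/19200000 = 0.000208333 s.
t_prop = 1750/200000000 = 8.75e-06 s; RTT = 1.75e-05 s.
Cycle = t_tx + RTT = 0.000225833 s.
Throughput = L / cycle = 4000 / 0.000225833 = 17.7 Mbps.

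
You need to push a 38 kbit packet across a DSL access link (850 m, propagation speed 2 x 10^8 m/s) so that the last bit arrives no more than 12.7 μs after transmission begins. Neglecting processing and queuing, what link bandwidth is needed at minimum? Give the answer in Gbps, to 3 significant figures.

Propagation delay = 850 / 200000000 = 4.25 μs.
Transmission budget = 12.7 − 4.25 = 8.45 μs.
R ≥ L / t_tx = 38000 bits / 8.45e-06 s = 4.50 Gbps.

4.50 Gbps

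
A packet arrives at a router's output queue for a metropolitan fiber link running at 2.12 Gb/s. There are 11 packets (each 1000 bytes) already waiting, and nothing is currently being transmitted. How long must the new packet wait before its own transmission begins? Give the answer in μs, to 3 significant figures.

Each queued packet: L/R = 8000/2120000000 = 3.77358 μs.
11 queued → 41.5094 μs.
Queuing delay = 41.5 μs.

41.5 μs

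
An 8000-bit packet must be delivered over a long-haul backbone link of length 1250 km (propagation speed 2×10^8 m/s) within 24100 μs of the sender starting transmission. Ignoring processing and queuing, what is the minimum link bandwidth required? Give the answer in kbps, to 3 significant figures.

448 kbps

Propagation delay = 1250000 / 200000000 = 6250 μs.
Transmission budget = 24100 − 6250 = 17850 μs.
R ≥ L / t_tx = 8000 bits / 0.01785 s = 448 kbps.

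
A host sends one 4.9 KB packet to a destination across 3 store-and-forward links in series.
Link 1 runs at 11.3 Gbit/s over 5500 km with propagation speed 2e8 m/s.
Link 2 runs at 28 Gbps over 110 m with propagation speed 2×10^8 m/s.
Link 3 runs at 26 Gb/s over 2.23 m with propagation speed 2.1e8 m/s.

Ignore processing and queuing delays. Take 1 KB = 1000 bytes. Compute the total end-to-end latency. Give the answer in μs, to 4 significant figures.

L = 39200 bits.
Transmission delays (L/R per hop): 3.46903, 1.4, 1.50769 μs; sum = 6.37672 μs.
Propagation delays (d/s per hop): 27500, 0.55, 0.010619 μs; sum = 27500.6 μs.
End-to-end = 27510 μs.

27510 μs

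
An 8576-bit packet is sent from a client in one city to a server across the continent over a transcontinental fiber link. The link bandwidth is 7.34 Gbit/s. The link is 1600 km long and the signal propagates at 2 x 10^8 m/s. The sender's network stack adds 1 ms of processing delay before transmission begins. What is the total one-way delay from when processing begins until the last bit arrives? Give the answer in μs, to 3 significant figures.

9000 μs

Transmission delay = L/R = 8576 / 7340000000 = 1.16839 μs.
Propagation delay = d/s = 1600000 m / 200000000 m/s = 8000 μs.
Plus processing delay 1 ms = 1000 μs.
Total = 9000 μs.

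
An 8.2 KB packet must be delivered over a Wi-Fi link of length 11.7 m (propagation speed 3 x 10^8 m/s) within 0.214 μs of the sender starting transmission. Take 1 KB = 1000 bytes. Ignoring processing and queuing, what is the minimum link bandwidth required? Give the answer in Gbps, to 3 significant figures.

L = 65600 bits.
Propagation delay = 11.7 / 300000000 = 0.039 μs.
Transmission budget = 0.214 − 0.039 = 0.175 μs.
R ≥ L / t_tx = 65600 bits / 1.75e-07 s = 375 Gbps.

375 Gbps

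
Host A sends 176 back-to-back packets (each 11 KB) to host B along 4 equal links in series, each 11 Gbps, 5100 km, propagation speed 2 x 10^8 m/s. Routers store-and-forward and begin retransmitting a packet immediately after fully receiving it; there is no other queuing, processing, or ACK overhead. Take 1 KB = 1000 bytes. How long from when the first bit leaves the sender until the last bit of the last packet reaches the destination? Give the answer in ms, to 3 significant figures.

Per-hop transmission t_tx = L/R = 88000/11000000000 = 0.008 ms.
Per-hop propagation t_prop = 5100000/200000000 = 25.5 ms.
Pipeline fill: first packet needs 4·t_tx to clear all hops; remaining 175 packets each add one t_tx.
Total = (4+176-1)·t_tx + 4·t_prop = 179·0.008 + 4·25.5 = 103 ms.

103 ms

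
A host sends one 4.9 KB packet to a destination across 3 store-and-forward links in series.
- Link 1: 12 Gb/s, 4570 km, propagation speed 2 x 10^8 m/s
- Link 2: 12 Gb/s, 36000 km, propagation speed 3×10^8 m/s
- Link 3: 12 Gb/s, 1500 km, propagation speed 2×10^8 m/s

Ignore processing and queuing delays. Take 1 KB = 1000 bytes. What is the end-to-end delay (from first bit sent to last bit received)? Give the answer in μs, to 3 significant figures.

150000 μs

L = 39200 bits.
Transmission delay per hop = L/R = 39200/12000000000 = 3.26667 μs; 3 hops → 9.8 μs.
Propagation delays (d/s per hop): 22850, 120000, 7500 μs; sum = 150350 μs.
End-to-end = 150000 μs.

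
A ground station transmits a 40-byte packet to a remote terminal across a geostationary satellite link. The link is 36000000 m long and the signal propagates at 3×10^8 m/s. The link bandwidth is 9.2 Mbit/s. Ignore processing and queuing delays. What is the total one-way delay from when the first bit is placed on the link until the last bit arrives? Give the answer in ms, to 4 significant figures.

L = 40 × 8 = 320 bits.
Transmission delay = L/R = 320 / 9200000 = 0.0347826 ms.
Propagation delay = d/s = 36000000 m / 300000000 m/s = 120 ms.
Total = 120.0 ms.

120.0 ms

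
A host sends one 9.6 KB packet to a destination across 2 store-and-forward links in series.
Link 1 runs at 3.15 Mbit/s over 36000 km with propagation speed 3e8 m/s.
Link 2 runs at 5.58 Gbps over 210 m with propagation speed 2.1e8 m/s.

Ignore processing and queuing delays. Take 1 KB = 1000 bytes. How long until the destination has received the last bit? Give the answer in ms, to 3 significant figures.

144 ms

L = 76800 bits.
Transmission delays (L/R per hop): 24.381, 0.0137634 ms; sum = 24.3947 ms.
Propagation delays (d/s per hop): 120, 0.001 ms; sum = 120.001 ms.
End-to-end = 144 ms.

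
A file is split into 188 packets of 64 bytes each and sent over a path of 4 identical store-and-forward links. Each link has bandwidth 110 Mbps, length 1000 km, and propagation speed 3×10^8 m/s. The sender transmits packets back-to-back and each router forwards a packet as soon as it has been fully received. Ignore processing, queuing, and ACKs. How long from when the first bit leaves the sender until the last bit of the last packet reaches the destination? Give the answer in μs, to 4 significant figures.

14220 μs

Per-hop transmission t_tx = L/R = 512/110000000 = 4.65455 μs.
Per-hop propagation t_prop = 1000000/300000000 = 3333.33 μs.
Pipeline fill: first packet needs 4·t_tx to clear all hops; remaining 187 packets each add one t_tx.
Total = (4+188-1)·t_tx + 4·t_prop = 191·4.65455 + 4·3333.33 = 14220 μs.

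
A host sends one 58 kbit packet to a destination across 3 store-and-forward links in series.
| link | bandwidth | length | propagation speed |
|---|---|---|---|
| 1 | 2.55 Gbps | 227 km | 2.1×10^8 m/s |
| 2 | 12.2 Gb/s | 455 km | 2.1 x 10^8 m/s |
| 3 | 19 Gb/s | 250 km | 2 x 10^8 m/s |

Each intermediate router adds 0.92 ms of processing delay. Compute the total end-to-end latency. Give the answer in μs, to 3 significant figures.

6370 μs

L = 58000 bits.
Transmission delays (L/R per hop): 22.7451, 4.7541, 3.05263 μs; sum = 30.5518 μs.
Propagation delays (d/s per hop): 1080.95, 2166.67, 1250 μs; sum = 4497.62 μs.
Processing at 2 router(s): 2 × 0.92 ms = 1840 μs.
End-to-end = 6370 μs.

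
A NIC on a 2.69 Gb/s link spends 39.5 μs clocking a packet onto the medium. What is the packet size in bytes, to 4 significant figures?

13280 bytes

L = R × t_tx = 2690000000 b/s × 3.95e-05 s = 106255 bits.
In bytes: 106255 / 8 = 13280 bytes.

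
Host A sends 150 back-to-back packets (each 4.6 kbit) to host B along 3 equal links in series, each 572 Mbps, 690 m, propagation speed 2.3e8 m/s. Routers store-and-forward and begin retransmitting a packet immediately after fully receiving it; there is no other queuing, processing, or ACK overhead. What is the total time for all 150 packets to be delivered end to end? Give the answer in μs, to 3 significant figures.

1230 μs

Per-hop transmission t_tx = L/R = 4600/572000000 = 8.04196 μs.
Per-hop propagation t_prop = 690/2.3e+08 = 3 μs.
Pipeline fill: first packet needs 3·t_tx to clear all hops; remaining 149 packets each add one t_tx.
Total = (3+150-1)·t_tx + 3·t_prop = 152·8.04196 + 3·3 = 1230 μs.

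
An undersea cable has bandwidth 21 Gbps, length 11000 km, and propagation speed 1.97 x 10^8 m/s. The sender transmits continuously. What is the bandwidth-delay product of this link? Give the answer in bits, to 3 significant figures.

Propagation delay = 11000000 / 197000000 = 0.0558376 s.
BDP = R × t_prop = 21000000000 × 0.0558376 = 1172590000 bits.

1170000000 bits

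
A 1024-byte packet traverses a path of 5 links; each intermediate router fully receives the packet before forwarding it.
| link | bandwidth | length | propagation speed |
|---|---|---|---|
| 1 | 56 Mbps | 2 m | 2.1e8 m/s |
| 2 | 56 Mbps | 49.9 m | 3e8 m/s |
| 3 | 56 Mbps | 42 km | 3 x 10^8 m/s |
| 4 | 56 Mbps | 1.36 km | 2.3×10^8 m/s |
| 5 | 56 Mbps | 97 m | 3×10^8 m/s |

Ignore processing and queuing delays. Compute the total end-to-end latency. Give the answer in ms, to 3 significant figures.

L = 1024 × 8 = 8192 bits.
Transmission delay per hop = L/R = 8192/56000000 = 0.146286 ms; 5 hops → 0.731429 ms.
Propagation delays (d/s per hop): 9.52381e-06, 0.000166333, 0.14, 0.00591304, 0.000323333 ms; sum = 0.146412 ms.
End-to-end = 0.878 ms.

0.878 ms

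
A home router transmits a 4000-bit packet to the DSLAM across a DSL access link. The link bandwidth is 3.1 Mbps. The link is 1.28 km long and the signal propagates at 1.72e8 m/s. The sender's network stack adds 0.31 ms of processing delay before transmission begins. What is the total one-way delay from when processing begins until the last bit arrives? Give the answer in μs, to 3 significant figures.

1610 μs

Transmission delay = L/R = 4000 / 3100000 = 1290.32 μs.
Propagation delay = d/s = 1280 m / 172000000 m/s = 7.44186 μs.
Plus processing delay 0.31 ms = 310 μs.
Total = 1610 μs.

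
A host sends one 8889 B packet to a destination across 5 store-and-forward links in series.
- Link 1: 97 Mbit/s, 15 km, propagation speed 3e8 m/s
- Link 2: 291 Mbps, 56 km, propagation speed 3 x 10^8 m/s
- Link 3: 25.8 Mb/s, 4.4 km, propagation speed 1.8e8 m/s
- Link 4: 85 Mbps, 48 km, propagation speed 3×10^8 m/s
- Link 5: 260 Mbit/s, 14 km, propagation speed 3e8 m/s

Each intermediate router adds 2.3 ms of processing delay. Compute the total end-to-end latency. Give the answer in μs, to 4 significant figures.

14510 μs

L = 8889 × 8 = 71112 bits.
Transmission delays (L/R per hop): 733.113, 244.371, 2756.28, 836.612, 273.508 μs; sum = 4843.88 μs.
Propagation delays (d/s per hop): 50, 186.667, 24.4444, 160, 46.6667 μs; sum = 467.778 μs.
Processing at 4 router(s): 4 × 2.3 ms = 9200 μs.
End-to-end = 14510 μs.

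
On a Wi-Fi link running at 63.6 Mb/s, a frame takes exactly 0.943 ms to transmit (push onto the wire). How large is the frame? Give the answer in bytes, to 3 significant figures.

L = R × t_tx = 63600000 b/s × 0.000943 s = 59974.8 bits.
In bytes: 59974.8 / 8 = 7500 bytes.

7500 bytes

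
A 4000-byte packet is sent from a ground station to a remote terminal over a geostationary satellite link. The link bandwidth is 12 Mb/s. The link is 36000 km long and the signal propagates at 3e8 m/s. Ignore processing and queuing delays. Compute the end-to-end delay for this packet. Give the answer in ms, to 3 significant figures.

L = 4000 × 8 = 32000 bits.
Transmission delay = L/R = 32000 / 12000000 = 2.66667 ms.
Propagation delay = d/s = 36000000 m / 300000000 m/s = 120 ms.
Total = 123 ms.

123 ms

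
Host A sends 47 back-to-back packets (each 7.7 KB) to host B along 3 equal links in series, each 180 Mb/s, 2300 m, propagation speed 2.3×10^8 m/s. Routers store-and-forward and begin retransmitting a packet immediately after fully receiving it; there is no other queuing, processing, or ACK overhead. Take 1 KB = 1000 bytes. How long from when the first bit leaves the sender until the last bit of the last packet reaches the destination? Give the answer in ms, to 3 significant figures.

16.8 ms

Per-hop transmission t_tx = L/R = 61600/180000000 = 0.342222 ms.
Per-hop propagation t_prop = 2300/2.3e+08 = 0.01 ms.
Pipeline fill: first packet needs 3·t_tx to clear all hops; remaining 46 packets each add one t_tx.
Total = (3+47-1)·t_tx + 3·t_prop = 49·0.342222 + 3·0.01 = 16.8 ms.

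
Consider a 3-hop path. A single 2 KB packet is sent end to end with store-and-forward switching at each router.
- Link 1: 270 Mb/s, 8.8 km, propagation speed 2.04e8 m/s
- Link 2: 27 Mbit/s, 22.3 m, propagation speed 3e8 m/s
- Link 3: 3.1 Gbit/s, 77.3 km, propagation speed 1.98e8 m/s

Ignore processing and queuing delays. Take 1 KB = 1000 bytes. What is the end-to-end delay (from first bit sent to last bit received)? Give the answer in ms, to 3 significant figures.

1.09 ms

L = 16000 bits.
Transmission delays (L/R per hop): 0.0592593, 0.592593, 0.00516129 ms; sum = 0.657013 ms.
Propagation delays (d/s per hop): 0.0431373, 7.43333e-05, 0.390404 ms; sum = 0.433616 ms.
End-to-end = 1.09 ms.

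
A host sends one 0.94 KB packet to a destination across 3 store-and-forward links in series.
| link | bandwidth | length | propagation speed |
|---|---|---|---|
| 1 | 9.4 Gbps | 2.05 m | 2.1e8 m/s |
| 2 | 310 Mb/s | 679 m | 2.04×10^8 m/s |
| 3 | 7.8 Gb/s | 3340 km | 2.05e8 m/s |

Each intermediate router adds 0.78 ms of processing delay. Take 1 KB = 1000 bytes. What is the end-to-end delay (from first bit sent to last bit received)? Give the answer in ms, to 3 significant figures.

17.9 ms

L = 7520 bits.
Transmission delays (L/R per hop): 0.0008, 0.0242581, 0.000964103 ms; sum = 0.0260222 ms.
Propagation delays (d/s per hop): 9.7619e-06, 0.00332843, 16.2927 ms; sum = 16.296 ms.
Processing at 2 router(s): 2 × 0.78 ms = 1.56 ms.
End-to-end = 17.9 ms.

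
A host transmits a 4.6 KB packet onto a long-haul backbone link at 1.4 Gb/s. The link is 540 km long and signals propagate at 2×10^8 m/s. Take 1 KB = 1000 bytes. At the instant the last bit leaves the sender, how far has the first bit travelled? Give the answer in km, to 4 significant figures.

5.257 km

t_tx = L/R = 36800/1400000000 = 2.62857e-05 s.
Distance = s × t_tx = 200000000 × 2.62857e-05 = 5.257 km.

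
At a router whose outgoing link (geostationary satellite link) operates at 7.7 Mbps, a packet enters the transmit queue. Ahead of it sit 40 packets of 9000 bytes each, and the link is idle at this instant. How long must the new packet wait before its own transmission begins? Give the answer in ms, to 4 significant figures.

Each queued packet: L/R = 72000/7700000 = 9.35065 ms.
40 queued → 374.026 ms.
Queuing delay = 374.0 ms.

374.0 ms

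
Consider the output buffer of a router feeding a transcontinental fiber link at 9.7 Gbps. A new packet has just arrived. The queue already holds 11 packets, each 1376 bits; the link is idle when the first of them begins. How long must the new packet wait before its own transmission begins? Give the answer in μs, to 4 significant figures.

1.560 μs

Each queued packet: L/R = 1376/9700000000 = 0.141856 μs.
11 queued → 1.56041 μs.
Queuing delay = 1.560 μs.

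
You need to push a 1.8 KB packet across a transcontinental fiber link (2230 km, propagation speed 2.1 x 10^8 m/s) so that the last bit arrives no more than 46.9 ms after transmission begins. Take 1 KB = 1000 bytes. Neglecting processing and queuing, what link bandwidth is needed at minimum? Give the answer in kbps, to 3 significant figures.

L = 14400 bits.
Propagation delay = 2230000 / 210000000 = 10.619 ms.
Transmission budget = 46.9 − 10.619 = 36.281 ms.
R ≥ L / t_tx = 14400 bits / 0.036281 s = 397 kbps.

397 kbps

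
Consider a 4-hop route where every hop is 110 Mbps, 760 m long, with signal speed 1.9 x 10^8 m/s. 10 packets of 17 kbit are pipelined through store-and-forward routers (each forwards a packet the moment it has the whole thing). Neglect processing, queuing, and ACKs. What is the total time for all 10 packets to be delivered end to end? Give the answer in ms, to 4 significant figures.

Per-hop transmission t_tx = L/R = 17000/110000000 = 0.154545 ms.
Per-hop propagation t_prop = 760/190000000 = 0.004 ms.
Pipeline fill: first packet needs 4·t_tx to clear all hops; remaining 9 packets each add one t_tx.
Total = (4+10-1)·t_tx + 4·t_prop = 13·0.154545 + 4·0.004 = 2.025 ms.

2.025 ms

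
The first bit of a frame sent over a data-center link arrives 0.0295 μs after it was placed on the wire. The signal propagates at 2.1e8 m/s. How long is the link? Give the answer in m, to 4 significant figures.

6.195 m

d = s × t_prop = 210000000 × 2.95e-08 = 6.195 m.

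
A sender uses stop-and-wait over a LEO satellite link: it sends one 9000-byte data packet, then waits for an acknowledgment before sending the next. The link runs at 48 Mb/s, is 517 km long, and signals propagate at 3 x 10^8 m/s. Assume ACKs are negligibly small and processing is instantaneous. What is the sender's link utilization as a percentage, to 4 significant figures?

t_tx = L/R = 72000/48000000 = 0.0015 s.
t_prop = 517000/300000000 = 0.00172333 s; RTT = 0.00344667 s.
Cycle = t_tx + RTT = 0.00494667 s.
Utilization = t_tx / cycle = 0.0015/0.00494667 = 30.32 %.

30.32 %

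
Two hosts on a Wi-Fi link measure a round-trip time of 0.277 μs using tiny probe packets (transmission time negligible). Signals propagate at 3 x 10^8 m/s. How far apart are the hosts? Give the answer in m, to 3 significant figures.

41.6 m

One-way propagation = RTT/2 = 0.1385 μs.
d = s × t = 300000000 × 1.385e-07 = 41.6 m.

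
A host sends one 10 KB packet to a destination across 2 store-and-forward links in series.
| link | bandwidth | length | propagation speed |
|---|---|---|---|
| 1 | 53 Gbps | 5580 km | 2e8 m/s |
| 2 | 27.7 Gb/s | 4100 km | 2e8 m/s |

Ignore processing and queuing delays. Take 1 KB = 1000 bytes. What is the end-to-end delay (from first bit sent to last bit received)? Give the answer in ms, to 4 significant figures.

L = 80000 bits.
Transmission delays (L/R per hop): 0.00150943, 0.00288809 ms; sum = 0.00439752 ms.
Propagation delays (d/s per hop): 27.9, 20.5 ms; sum = 48.4 ms.
End-to-end = 48.40 ms.

48.40 ms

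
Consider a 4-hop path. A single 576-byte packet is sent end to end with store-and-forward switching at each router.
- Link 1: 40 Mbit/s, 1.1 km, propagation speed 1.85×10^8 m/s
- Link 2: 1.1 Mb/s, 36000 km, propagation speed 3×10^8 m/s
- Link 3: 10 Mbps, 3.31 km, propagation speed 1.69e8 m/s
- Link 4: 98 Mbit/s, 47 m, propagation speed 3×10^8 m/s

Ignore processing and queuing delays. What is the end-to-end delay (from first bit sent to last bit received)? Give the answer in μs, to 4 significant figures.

L = 576 × 8 = 4608 bits.
Transmission delays (L/R per hop): 115.2, 4189.09, 460.8, 47.0204 μs; sum = 4812.11 μs.
Propagation delays (d/s per hop): 5.94595, 120000, 19.5858, 0.156667 μs; sum = 120026 μs.
End-to-end = 124800 μs.

124800 μs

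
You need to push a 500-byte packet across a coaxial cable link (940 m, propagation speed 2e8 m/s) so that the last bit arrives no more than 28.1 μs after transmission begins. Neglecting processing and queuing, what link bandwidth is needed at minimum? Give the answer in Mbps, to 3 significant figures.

L = 4000 bits.
Propagation delay = 940 / 200000000 = 4.7 μs.
Transmission budget = 28.1 − 4.7 = 23.4 μs.
R ≥ L / t_tx = 4000 bits / 2.34e-05 s = 171 Mbps.

171 Mbps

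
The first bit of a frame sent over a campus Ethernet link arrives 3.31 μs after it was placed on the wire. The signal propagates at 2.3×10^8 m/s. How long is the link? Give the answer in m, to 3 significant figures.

d = s × t_prop = 2.3e+08 × 3.31e-06 = 761 m.

761 m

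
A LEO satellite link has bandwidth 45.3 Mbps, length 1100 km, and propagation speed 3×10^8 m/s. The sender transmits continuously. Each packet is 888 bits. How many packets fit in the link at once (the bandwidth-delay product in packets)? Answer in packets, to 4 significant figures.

Propagation delay = 1100000 / 300000000 = 0.00366667 s.
BDP = R × t_prop = 45300000 × 0.00366667 = 166100 bits.
In packets of 888 bits: 187.0 packets.

187.0 packets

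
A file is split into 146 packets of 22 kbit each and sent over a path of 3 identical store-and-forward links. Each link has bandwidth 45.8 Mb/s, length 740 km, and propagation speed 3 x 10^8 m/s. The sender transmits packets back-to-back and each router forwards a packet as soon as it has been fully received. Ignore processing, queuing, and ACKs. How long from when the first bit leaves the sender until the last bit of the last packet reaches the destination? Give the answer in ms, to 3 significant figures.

78.5 ms

Per-hop transmission t_tx = L/R = 22000/45800000 = 0.480349 ms.
Per-hop propagation t_prop = 740000/300000000 = 2.46667 ms.
Pipeline fill: first packet needs 3·t_tx to clear all hops; remaining 145 packets each add one t_tx.
Total = (3+146-1)·t_tx + 3·t_prop = 148·0.480349 + 3·2.46667 = 78.5 ms.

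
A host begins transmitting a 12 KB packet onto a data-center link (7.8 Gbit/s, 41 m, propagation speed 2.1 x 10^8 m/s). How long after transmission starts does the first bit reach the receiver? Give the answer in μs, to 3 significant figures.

First bit experiences only propagation delay: d/s = 41/210000000 = 0.195 μs.

0.195 μs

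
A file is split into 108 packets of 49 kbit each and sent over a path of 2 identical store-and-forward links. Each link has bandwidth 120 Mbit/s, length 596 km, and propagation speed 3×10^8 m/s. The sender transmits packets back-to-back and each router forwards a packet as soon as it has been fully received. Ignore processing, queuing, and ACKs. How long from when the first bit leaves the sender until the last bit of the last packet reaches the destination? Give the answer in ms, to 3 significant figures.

48.5 ms

Per-hop transmission t_tx = L/R = 49000/120000000 = 0.408333 ms.
Per-hop propagation t_prop = 596000/300000000 = 1.98667 ms.
Pipeline fill: first packet needs 2·t_tx to clear all hops; remaining 107 packets each add one t_tx.
Total = (2+108-1)·t_tx + 2·t_prop = 109·0.408333 + 2·1.98667 = 48.5 ms.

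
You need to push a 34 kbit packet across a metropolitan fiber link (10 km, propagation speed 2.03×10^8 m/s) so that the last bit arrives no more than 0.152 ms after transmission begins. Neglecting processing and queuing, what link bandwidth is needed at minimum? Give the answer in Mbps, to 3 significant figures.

331 Mbps

Propagation delay = 10000 / 2.03e+08 = 0.0492611 ms.
Transmission budget = 0.152 − 0.0492611 = 0.102739 ms.
R ≥ L / t_tx = 34000 bits / 0.000102739 s = 331 Mbps.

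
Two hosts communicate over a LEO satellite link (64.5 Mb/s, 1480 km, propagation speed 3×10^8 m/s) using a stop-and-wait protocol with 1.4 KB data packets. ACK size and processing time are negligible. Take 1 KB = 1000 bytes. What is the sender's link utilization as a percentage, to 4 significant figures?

1.729 %

t_tx = L/R = 11200/64500000 = 0.000173643 s.
t_prop = 1480000/300000000 = 0.00493333 s; RTT = 0.00986667 s.
Cycle = t_tx + RTT = 0.0100403 s.
Utilization = t_tx / cycle = 0.000173643/0.0100403 = 1.729 %.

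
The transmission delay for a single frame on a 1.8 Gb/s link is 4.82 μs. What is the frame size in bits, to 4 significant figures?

L = R × t_tx = 1800000000 b/s × 4.82e-06 s = 8676 bits.

8676 bits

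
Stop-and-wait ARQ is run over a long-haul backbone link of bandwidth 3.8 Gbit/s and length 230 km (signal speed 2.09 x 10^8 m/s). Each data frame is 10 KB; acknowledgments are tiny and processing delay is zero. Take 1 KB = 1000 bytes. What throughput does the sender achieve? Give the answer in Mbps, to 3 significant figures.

36.0 Mbps

t_tx = L/R = 80000/3800000000 = 2.10526e-05 s.
t_prop = 230000/209000000 = 0.00110048 s; RTT = 0.00220096 s.
Cycle = t_tx + RTT = 0.00222201 s.
Throughput = L / cycle = 80000 / 0.00222201 = 36.0 Mbps.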